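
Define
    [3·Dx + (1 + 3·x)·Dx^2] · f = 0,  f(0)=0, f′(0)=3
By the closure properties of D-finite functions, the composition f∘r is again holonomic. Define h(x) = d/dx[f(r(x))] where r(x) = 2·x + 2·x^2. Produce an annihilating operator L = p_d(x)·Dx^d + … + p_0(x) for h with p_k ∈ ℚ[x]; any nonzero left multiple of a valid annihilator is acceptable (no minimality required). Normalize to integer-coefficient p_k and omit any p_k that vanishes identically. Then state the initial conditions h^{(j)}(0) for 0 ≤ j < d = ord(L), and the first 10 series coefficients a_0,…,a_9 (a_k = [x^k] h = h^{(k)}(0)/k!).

L = (4 + 12·x + 12·x^2) + (1 + 8·x + 18·x^2 + 12·x^3)·Dx  (order 1).
h: a_k = 6, -24, 108, -504, 2376, -11232, 53136, -251424, 1189728, -5629824, …
ICs: h(0) = 6.

f: a_k = 0, 3, -9/2, 9, -81/4, 243/5, -243/2, 2187/7, -6561/8, 2187, …
Substitute x→r, Dx→(1/r')Dx; clear ⇒ L₀.
Derive L from L₀ (diff closure).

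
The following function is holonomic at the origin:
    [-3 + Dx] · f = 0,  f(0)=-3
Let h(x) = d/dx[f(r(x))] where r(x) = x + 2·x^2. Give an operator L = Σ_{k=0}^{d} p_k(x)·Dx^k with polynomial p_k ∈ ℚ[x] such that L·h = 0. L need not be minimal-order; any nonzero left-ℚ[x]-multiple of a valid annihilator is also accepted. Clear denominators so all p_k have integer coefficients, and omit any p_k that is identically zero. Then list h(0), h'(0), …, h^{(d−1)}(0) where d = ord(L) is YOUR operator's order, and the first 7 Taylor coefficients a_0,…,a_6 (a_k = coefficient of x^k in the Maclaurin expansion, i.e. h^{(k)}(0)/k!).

f: a_k = -3, -9, -27/2, -27/2, -81/8, -243/40, -243/80, …
Change of var in L_f (x↦r) gives L₀.
Differentiate: ansatz ord ≤ ord L₀ ⇒ L.
L = (7 + 24·x + 48·x^2) + (-1 - 4·x)·Dx  (order 1).
h: a_k = -9, -63, -405/2, -1161/2, -9963/8, -99549/40, -338661/80, …
ICs: h(0) = -9.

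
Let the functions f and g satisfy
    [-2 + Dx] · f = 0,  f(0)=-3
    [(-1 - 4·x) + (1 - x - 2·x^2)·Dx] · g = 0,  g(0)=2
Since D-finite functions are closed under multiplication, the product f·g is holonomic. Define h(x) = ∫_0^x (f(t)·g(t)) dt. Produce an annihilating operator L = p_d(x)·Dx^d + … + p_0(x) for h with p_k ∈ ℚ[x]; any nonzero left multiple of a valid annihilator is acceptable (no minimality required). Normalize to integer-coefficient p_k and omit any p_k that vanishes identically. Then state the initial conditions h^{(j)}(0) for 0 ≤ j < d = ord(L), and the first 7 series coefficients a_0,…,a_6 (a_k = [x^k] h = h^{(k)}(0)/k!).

f: a_k = -3, -6, -6, -4, -2, -4/5, -4/15, …
g: a_k = 2, 2, 6, 10, 22, 42, 86, …
Sym-product of L_f,L_g gives L₀ (≤ ord 1).
h=∫₀ˣh₀: take L = L₀·Dx.
L = (3 + 2·x - 4·x^2)·Dx + (-1 + x + 2·x^2)·Dx^2  (order 2).
h: a_k = 0, -6, -9, -14, -43/2, -174/5, -869/15, …
ICs: h(0) = 0, h′(0) = -6.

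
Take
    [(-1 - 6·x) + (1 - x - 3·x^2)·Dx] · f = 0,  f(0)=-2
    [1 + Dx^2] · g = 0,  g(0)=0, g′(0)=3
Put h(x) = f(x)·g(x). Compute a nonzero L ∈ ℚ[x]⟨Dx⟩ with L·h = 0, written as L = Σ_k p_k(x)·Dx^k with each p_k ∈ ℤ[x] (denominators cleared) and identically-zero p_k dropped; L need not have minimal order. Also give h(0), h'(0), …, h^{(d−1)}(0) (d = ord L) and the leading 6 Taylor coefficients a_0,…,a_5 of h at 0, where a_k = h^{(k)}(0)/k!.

L = (5 + x + 3·x^2) + (2 + 12·x)·Dx + (-1 + x + 3·x^2)·Dx^2  (order 2).
h: a_k = 0, -6, -6, -23, -41, -2201/20, …
ICs: h(0) = 0, h′(0) = -6.

f: a_k = -2, -2, -8, -14, -38, -80, …
g: a_k = 0, 3, 0, -1/2, 0, 1/40, …
f·g: L₀ = L_f ⊗_s L_g, ord ≤ 1·2.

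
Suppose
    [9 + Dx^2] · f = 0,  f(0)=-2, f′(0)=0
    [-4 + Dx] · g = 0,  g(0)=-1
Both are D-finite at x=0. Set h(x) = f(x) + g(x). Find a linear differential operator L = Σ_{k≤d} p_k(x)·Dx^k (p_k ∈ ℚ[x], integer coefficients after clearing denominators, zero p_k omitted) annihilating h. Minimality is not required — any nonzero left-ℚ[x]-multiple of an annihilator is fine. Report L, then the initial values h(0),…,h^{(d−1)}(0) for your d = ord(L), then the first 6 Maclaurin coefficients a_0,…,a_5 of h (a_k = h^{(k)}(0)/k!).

L = -36 + 9·Dx - 4·Dx^2 + Dx^3  (order 3).
h: a_k = -3, -4, 1, -32/3, -209/12, -128/15, …
ICs: h(0) = -3, h′(0) = -4, h′′(0) = 2.

f: a_k = -2, 0, 9, 0, -27/4, 0, …
g: a_k = -1, -4, -8, -32/3, -32/3, -128/15, …
Sum ⇒ L₀ = lclm(L_f,L_g) in ℚ(x)⟨Dx⟩.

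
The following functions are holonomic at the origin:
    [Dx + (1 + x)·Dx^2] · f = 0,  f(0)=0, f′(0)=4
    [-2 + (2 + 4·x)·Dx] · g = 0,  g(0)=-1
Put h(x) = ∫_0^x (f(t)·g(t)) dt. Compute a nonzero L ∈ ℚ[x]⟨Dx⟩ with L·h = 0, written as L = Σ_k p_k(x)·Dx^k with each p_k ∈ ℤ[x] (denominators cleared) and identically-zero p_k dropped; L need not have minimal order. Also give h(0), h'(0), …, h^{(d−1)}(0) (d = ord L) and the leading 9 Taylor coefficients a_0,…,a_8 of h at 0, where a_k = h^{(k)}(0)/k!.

L = (2 + x)·Dx + (-1 - 2·x)·Dx^2 + (1 + 5·x + 8·x^2 + 4·x^3)·Dx^3  (order 3).
h: a_k = 0, 0, -2, -2/3, 2/3, -2/3, 131/180, -121/140, 309/280, …
ICs: h(0) = 0, h′(0) = 0, h′′(0) = -4.

f: a_k = 0, 4, -2, 4/3, -1, 4/5, -2/3, 4/7, -1/2, …
g: a_k = -1, -1, 1/2, -1/2, 5/8, -7/8, 21/16, -33/16, 429/128, …
L₀ := L_f ⊗_s L_g (sym. prod.), ord ≤ 2.
h=∫h₀ ⇒ L = L₀·Dx.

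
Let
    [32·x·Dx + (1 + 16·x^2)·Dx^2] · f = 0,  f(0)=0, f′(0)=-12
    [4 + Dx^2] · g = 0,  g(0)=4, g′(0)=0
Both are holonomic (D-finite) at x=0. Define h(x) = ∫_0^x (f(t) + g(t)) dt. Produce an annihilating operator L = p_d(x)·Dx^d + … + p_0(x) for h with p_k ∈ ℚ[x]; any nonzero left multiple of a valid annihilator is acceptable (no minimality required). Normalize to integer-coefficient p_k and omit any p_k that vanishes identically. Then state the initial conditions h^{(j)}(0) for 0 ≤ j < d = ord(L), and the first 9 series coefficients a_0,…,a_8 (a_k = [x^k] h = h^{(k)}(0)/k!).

L = (-6016·x + 102400·x^3 + 32768·x^5)·Dx^2 + (-28 + 1216·x^2 + 27648·x^4 + 16384·x^6)·Dx^3 + (-1504·x + 25600·x^3 + 8192·x^5)·Dx^4 + (-7 + 304·x^2 + 6912·x^4 + 4096·x^6)·Dx^5  (order 5).
h: a_k = 0, 4, -6, -8/3, 16, 8/15, -512/5, -16/315, 6144/7, …
ICs: h(0) = 0, h′(0) = 4, h′′(0) = -12, h′′′(0) = -16, h′′′′(0) = 384.

f: a_k = 0, -12, 0, 64, 0, -3072/5, 0, 49152/7, 0, …
g: a_k = 4, 0, -8, 0, 8/3, 0, -16/45, 0, 8/315, …
Weyl lclm of L_f,L_g ⇒ L₀ (ord ≤ 4).
h=∫₀ˣh₀: take L = L₀·Dx.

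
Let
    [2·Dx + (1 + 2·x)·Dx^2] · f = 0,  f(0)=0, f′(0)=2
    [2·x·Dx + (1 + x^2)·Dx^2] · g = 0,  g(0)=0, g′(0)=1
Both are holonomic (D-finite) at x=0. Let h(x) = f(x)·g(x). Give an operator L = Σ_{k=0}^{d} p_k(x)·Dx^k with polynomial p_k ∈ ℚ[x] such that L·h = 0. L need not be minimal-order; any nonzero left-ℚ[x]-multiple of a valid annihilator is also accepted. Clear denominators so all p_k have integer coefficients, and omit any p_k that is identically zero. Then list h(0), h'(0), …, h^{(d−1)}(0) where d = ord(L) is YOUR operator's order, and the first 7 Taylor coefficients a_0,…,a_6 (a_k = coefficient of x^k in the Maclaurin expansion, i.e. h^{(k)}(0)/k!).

f: a_k = 0, 2, -2, 8/3, -4, 32/5, -32/3, …
g: a_k = 0, 1, 0, -1/3, 0, 1/5, 0, …
f·g: L₀ = L_f ⊗_s L_g, ord ≤ 2·2.
L = (24 + 80·x + 88·x^2 + 240·x^3 + 240·x^4 + 208·x^5 + 16·x^7)·Dx + (12 + 80·x + 332·x^2 + 608·x^3 + 880·x^4 + 744·x^5 + 560·x^6 + 24·x^7 + 56·x^8)·Dx^2 + (12 + 52·x + 168·x^2 + 372·x^3 + 516·x^4 + 564·x^5 + 384·x^6 + 276·x^7 + 24·x^8 + 32·x^9)·Dx^3 + (2 + 12·x + 34·x^2 + 64·x^3 + 87·x^4 + 96·x^5 + 84·x^6 + 48·x^7 + 33·x^8 + 4·x^9 + 4·x^10)·Dx^4  (order 4).
h: a_k = 0, 0, 2, -2, 2, -10/3, 266/45, …
ICs: h(0) = 0, h′(0) = 0, h′′(0) = 4, h′′′(0) = -12.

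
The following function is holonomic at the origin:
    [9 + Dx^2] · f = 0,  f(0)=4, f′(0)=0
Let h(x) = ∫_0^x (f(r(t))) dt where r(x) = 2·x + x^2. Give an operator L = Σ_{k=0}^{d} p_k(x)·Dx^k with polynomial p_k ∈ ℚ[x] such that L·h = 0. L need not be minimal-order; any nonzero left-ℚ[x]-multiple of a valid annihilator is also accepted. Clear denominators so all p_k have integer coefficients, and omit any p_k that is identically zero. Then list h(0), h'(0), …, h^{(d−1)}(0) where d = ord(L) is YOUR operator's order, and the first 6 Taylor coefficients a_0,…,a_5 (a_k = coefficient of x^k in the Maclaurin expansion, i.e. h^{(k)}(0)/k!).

L = (36 + 108·x + 108·x^2 + 36·x^3)·Dx - Dx^2 + (1 + x)·Dx^3  (order 3).
h: a_k = 0, 4, 0, -24, -18, 198/5, …
ICs: h(0) = 0, h′(0) = 4, h′′(0) = 0.

f: a_k = 4, 0, -18, 0, 27/2, 0, …
L₀ from L_f via x↦r, Dx↦r'^{-1}Dx.
h=∫₀ˣh₀: take L = L₀·Dx.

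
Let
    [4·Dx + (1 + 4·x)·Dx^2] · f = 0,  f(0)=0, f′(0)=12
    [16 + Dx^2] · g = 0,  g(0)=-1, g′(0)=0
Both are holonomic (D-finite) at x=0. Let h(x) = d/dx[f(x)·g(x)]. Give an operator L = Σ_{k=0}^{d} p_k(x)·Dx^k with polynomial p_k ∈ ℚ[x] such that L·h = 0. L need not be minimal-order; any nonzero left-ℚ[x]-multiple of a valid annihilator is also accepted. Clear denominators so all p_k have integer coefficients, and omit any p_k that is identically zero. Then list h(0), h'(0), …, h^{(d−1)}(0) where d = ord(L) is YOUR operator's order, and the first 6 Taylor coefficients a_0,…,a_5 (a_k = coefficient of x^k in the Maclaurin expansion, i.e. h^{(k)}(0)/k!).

f: a_k = 0, 12, -24, 64, -192, 3072/5, …
g: a_k = -1, 0, 8, 0, -32/3, 0, …
Product ⇒ symmetric product L₀, ord ≤ 4.
h₀' ⇒ L via d/dx closure of L₀.
L = (-6400 - 45056·x - 172032·x^2 + 196608·x^3 + 2818048·x^4 + 6291456·x^5 + 4194304·x^6) + (-1536 - 8192·x + 20480·x^2 + 245760·x^3 + 655360·x^4 + 524288·x^5)·Dx + (-448 - 2816·x - 3584·x^2 + 73728·x^3 + 401408·x^4 + 786432·x^5 + 524288·x^6)·Dx^2 + (-96 - 512·x + 1280·x^2 + 15360·x^3 + 40960·x^4 + 32768·x^5)·Dx^3 + (-3 + 448·x^2 + 3840·x^3 + 14080·x^4 + 24576·x^5 + 16384·x^6)·Dx^4  (order 4).
h: a_k = -12, 48, 96, 0, -1152, 4608, …
ICs: h(0) = -12, h′(0) = 48, h′′(0) = 192, h′′′(0) = 0.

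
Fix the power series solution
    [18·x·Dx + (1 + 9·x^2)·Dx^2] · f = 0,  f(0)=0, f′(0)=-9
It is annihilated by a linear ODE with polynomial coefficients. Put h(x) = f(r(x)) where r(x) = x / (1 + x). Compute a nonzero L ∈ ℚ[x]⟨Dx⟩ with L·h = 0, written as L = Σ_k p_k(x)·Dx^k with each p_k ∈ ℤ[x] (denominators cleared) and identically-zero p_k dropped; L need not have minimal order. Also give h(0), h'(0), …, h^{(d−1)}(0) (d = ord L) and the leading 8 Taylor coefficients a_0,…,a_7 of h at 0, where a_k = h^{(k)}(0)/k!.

f: a_k = 0, -9, 0, 27, 0, -729/5, 0, 6561/7, …
h₀=f(r): pull back L_f along r ⇒ L₀.
L = (2 + 20·x)·Dx + (1 + 2·x + 10·x^2)·Dx^2  (order 2).
h: a_k = 0, -9, 9, 18, -72, 36/5, 468, -5976/7, …
ICs: h(0) = 0, h′(0) = -9.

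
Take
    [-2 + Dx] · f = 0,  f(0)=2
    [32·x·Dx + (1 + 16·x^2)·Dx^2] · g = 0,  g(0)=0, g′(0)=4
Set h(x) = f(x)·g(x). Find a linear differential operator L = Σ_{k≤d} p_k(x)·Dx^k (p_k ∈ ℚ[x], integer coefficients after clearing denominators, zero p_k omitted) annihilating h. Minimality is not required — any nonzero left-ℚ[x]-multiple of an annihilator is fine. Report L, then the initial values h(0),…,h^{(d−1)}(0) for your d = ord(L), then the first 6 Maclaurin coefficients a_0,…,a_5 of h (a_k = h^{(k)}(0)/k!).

f: a_k = 2, 4, 4, 8/3, 4/3, 8/15, …
g: a_k = 0, 4, 0, -64/3, 0, 1024/5, …
f·g: L₀ = L_f ⊗_s L_g, ord ≤ 1·2.
L = (4 - 64·x + 64·x^2) + (-4 + 32·x - 64·x^2)·Dx + (1 + 16·x^2)·Dx^2  (order 2).
h: a_k = 0, 8, 16, -80/3, -224/3, 1648/5, …
ICs: h(0) = 0, h′(0) = 8.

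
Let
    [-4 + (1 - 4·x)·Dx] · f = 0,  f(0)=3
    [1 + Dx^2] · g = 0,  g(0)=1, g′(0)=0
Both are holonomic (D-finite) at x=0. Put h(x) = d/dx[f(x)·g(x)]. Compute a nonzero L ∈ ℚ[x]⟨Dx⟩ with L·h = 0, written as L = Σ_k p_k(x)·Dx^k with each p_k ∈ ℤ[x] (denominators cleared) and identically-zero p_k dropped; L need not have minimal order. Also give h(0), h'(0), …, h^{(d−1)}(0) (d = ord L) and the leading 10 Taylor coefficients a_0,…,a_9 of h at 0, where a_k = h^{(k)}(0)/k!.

L = (-31 - 8·x + 16·x^2) + (-8 + 32·x)·Dx + (1 - 8·x + 16·x^2)·Dx^2  (order 2).
h: a_k = 12, 93, 558, 5953/2, 29765/2, 2857439/40, 20002073/60, 512053069/336, 1536159207/224, 3686782096799/120960, …
ICs: h(0) = 12, h′(0) = 93.

f: a_k = 3, 12, 48, 192, 768, 3072, 12288, 49152, 196608, 786432, …
g: a_k = 1, 0, -1/2, 0, 1/24, 0, -1/720, 0, 1/40320, 0, …
h₀=f·g: eliminate ⇒ L₀, order ≤ 1·2.
h₀' ⇒ L via d/dx closure of L₀.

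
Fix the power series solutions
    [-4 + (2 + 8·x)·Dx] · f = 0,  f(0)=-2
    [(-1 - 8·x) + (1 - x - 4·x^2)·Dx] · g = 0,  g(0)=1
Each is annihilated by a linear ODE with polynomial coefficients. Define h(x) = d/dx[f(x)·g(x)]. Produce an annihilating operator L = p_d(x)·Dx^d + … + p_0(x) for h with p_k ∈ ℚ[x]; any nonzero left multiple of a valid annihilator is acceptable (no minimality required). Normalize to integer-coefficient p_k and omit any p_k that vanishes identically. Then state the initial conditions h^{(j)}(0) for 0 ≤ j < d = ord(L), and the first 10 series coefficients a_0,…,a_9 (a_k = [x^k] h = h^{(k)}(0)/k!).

L = (10 + 156·x + 540·x^2 + 800·x^3 + 960·x^4) + (-3 - 19·x - 30·x^2 + 56·x^3 + 352·x^4 + 384·x^5)·Dx  (order 1).
h: a_k = -6, -20, -126, -248, -1430, -2196, -14266, -14288, -140922, -33540, …
ICs: h(0) = -6.

f: a_k = -2, -4, 4, -8, 20, -56, 168, -528, 1716, -5720, …
g: a_k = 1, 1, 5, 9, 29, 65, 181, 441, 1165, 2929, …
Sym-product of L_f,L_g gives L₀ (≤ ord 1).
Differentiate: ansatz ord ≤ ord L₀ ⇒ L.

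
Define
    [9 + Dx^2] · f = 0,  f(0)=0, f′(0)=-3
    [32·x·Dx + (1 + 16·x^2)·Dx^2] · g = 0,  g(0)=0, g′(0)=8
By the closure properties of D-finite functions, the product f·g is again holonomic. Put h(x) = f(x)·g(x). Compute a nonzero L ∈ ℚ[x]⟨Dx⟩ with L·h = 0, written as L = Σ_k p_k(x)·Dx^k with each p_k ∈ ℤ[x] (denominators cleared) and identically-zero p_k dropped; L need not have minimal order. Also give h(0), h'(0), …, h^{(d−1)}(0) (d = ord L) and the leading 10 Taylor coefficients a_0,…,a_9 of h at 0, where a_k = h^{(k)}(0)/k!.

L = (16425 + 696384·x^2 + 2778624·x^4 + 11943936·x^6 + 47775744·x^8) + (23616·x + 543744·x^3 + 3981312·x^5 + 21233664·x^7)·Dx + (2050 + 87168·x^2 + 470016·x^4 + 2654208·x^6 + 10616832·x^8)·Dx^2 + (2624·x + 60416·x^3 + 442368·x^5 + 2359296·x^7)·Dx^3 + (25 + 1088·x^2 + 17920·x^4 + 147456·x^6 + 589824·x^8)·Dx^4  (order 4).
h: a_k = 0, 0, -24, 0, 164, 0, -1437, 0, 31953/2, 0, …
ICs: h(0) = 0, h′(0) = 0, h′′(0) = -48, h′′′(0) = 0.

f: a_k = 0, -3, 0, 9/2, 0, -81/40, 0, 243/560, 0, -243/4480, …
g: a_k = 0, 8, 0, -128/3, 0, 2048/5, 0, -32768/7, 0, 524288/9, …
f·g: L₀ = L_f ⊗_s L_g, ord ≤ 2·2.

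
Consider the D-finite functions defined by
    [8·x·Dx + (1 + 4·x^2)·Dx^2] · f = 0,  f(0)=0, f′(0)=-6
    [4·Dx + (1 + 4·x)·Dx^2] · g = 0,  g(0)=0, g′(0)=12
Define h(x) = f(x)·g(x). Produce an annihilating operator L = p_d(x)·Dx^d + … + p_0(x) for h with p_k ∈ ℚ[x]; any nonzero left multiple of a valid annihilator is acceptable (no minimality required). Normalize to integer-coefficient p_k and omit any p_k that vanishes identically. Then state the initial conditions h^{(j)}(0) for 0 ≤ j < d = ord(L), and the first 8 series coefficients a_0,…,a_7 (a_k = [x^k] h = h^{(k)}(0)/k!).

L = (96 + 640·x + 1408·x^2 + 7680·x^3 + 15360·x^4 + 26624·x^5 + 8192·x^7)·Dx + (24 + 320·x + 2656·x^2 + 9728·x^3 + 28160·x^4 + 47616·x^5 + 71680·x^6 + 6144·x^7 + 28672·x^8)·Dx^2 + (12 + 104·x + 672·x^2 + 2976·x^3 + 8256·x^4 + 18048·x^5 + 24576·x^6 + 35328·x^7 + 6144·x^8 + 16384·x^9)·Dx^3 + (1 + 12·x + 68·x^2 + 256·x^3 + 696·x^4 + 1536·x^5 + 2688·x^6 + 3072·x^7 + 4224·x^8 + 1024·x^9 + 2048·x^10)·Dx^4  (order 4).
h: a_k = 0, 0, -72, 144, -288, 960, -17024/5, 56064/5, …
ICs: h(0) = 0, h′(0) = 0, h′′(0) = -144, h′′′(0) = 864.

f: a_k = 0, -6, 0, 8, 0, -96/5, 0, 384/7, …
g: a_k = 0, 12, -24, 64, -192, 3072/5, -2048, 49152/7, …
f·g: L₀ = L_f ⊗_s L_g, ord ≤ 2·2.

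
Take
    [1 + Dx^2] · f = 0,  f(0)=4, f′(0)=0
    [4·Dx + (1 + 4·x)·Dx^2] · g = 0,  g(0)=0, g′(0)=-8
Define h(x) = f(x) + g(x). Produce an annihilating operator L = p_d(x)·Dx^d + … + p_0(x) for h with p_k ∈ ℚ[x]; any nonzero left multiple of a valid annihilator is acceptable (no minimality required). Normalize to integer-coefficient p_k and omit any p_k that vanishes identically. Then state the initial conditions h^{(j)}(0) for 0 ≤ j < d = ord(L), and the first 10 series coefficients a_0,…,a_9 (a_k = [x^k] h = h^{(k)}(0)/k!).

f: a_k = 4, 0, -2, 0, 1/6, 0, -1/180, 0, 1/10080, 0, …
g: a_k = 0, -8, 16, -128/3, 128, -2048/5, 4096/3, -32768/7, 16384, -524288/9, …
Sum ⇒ L₀ = lclm(L_f,L_g) in ℚ(x)⟨Dx⟩.
L = (388 + 32·x + 64·x^2)·Dx + (33 + 140·x + 48·x^2 + 64·x^3)·Dx^2 + (388 + 32·x + 64·x^2)·Dx^3 + (33 + 140·x + 48·x^2 + 64·x^3)·Dx^4  (order 4).
h: a_k = 4, -8, 14, -128/3, 769/6, -2048/5, 245759/180, -32768/7, 165150721/10080, -524288/9, …
ICs: h(0) = 4, h′(0) = -8, h′′(0) = 28, h′′′(0) = -256.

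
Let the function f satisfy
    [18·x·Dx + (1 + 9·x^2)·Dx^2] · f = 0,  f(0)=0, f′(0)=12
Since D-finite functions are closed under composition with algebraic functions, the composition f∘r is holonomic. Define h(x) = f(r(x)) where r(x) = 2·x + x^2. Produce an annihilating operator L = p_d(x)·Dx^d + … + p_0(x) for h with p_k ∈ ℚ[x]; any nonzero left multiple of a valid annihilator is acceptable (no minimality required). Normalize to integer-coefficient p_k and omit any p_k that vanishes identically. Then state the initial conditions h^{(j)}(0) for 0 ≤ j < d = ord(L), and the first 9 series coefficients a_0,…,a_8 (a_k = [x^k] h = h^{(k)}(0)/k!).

f: a_k = 0, 12, 0, -36, 0, 972/5, 0, -8748/7, 0, …
h₀=f(r): pull back L_f along r ⇒ L₀.
L = (-1 + 72·x + 144·x^2 + 108·x^3 + 27·x^4)·Dx + (1 + x + 36·x^2 + 72·x^3 + 45·x^4 + 9·x^5)·Dx^2  (order 2).
h: a_k = 0, 24, 12, -288, -432, 30024/5, 15516, -1010880/7, -552096, …
ICs: h(0) = 0, h′(0) = 24.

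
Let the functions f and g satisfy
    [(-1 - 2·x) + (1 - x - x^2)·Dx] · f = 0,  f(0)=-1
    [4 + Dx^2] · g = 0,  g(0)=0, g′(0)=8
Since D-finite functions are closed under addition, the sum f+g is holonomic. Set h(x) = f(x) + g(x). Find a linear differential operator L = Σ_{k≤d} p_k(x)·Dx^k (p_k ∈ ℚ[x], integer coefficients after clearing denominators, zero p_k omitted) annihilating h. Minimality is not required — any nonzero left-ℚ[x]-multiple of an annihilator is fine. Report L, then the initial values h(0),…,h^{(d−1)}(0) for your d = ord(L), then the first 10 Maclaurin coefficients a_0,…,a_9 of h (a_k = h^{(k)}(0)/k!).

f: a_k = -1, -1, -2, -3, -5, -8, -13, -21, -34, -55, …
g: a_k = 0, 8, 0, -16/3, 0, 16/15, 0, -32/315, 0, 16/2835, …
h₀=f+g: left-lcm gives L₀, ord ≤ 3.
L = (44 + 96·x + 32·x^2 + 48·x^3 + 40·x^4 + 16·x^5) + (-16 + 20·x + 8·x^2 - 16·x^3 + 12·x^4 + 24·x^5 + 8·x^6)·Dx + (11 + 24·x + 8·x^2 + 12·x^3 + 10·x^4 + 4·x^5)·Dx^2 + (-4 + 5·x + 2·x^2 - 4·x^3 + 3·x^4 + 6·x^5 + 2·x^6)·Dx^3  (order 3).
h: a_k = -1, 7, -2, -25/3, -5, -104/15, -13, -6647/315, -34, -155909/2835, …
ICs: h(0) = -1, h′(0) = 7, h′′(0) = -4.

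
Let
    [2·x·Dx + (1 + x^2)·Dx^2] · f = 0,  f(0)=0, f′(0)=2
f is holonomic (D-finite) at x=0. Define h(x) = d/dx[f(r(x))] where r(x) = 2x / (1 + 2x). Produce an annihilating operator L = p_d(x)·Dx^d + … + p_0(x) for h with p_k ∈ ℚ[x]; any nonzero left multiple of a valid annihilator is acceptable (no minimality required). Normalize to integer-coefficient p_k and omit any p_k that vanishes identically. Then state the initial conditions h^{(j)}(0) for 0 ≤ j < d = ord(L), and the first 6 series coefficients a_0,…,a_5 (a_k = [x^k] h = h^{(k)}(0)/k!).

L = (4 + 16·x) + (1 + 4·x + 8·x^2)·Dx  (order 1).
h: a_k = 4, -16, 32, 0, -256, 1024, …
ICs: h(0) = 4.

f: a_k = 0, 2, 0, -2/3, 0, 2/5, …
L₀ from L_f via x↦r, Dx↦r'^{-1}Dx.
Differentiate: ansatz ord ≤ ord L₀ ⇒ L.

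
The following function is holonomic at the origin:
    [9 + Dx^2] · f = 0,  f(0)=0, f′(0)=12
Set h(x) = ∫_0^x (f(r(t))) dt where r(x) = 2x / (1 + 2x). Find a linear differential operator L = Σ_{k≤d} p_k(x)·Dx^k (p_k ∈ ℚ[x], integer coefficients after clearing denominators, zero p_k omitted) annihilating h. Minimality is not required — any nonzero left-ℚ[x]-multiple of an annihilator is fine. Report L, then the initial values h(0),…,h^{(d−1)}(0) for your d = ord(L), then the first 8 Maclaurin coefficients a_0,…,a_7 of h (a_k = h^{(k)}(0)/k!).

L = 36·Dx + (4 + 24·x + 48·x^2 + 32·x^3)·Dx^2 + (1 + 8·x + 24·x^2 + 32·x^3 + 16·x^4)·Dx^3  (order 3).
h: a_k = 0, 0, 12, -16, -12, 672/5, -2344/5, 8160/7, …
ICs: h(0) = 0, h′(0) = 0, h′′(0) = 24.

f: a_k = 0, 12, 0, -18, 0, 81/10, 0, -243/140, …
Change of var in L_f (x↦r) gives L₀.
∫: right-multiply L₀ by Dx.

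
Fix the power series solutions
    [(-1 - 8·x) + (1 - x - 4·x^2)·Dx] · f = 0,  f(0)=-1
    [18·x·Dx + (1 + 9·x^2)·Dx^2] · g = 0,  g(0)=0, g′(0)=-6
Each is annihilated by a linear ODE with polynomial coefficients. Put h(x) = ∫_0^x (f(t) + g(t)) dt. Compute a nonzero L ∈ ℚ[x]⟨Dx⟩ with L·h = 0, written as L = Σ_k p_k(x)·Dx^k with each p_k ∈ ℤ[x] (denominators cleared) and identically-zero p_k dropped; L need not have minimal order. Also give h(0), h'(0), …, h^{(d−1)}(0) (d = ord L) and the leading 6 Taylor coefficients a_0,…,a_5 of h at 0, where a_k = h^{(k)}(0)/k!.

f: a_k = -1, -1, -5, -9, -29, -65, …
g: a_k = 0, -6, 0, 18, 0, -486/5, …
Weyl lclm of L_f,L_g ⇒ L₀ (ord ≤ 3).
h=∫h₀ ⇒ L = L₀·Dx.
L = (-90 + 360·x + 6462·x^2 + 14688·x^3 + 63936·x^4 + 31104·x^6)·Dx^2 + (36 + 294·x + 324·x^2 + 3198·x^3 + 13680·x^4 + 46080·x^5 + 3888·x^6 + 31104·x^7)·Dx^3 + (-5 - 16·x - 160·x^2 + 96·x^3 - 555·x^4 + 2304·x^5 + 4896·x^6 + 1296·x^7 + 5184·x^8)·Dx^4  (order 4).
h: a_k = 0, -1, -7/2, -5/3, 9/4, -29/5, …
ICs: h(0) = 0, h′(0) = -1, h′′(0) = -7, h′′′(0) = -10.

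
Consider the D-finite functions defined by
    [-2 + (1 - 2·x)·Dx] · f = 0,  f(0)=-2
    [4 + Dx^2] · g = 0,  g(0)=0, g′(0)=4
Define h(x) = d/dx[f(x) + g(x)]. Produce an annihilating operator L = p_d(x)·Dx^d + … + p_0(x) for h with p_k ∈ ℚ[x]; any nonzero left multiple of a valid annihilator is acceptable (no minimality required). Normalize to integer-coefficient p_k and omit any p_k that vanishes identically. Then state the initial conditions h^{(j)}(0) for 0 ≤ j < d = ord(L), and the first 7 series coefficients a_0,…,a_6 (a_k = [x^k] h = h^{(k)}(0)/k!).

f: a_k = -2, -4, -8, -16, -32, -64, -128, …
g: a_k = 0, 4, 0, -8/3, 0, 8/15, 0, …
Sum ⇒ L₀ = lclm(L_f,L_g) in ℚ(x)⟨Dx⟩.
Derive L from L₀ (diff closure).
L = (208 - 64·x + 64·x^2) + (-28 + 72·x - 48·x^2 + 32·x^3)·Dx + (52 - 16·x + 16·x^2)·Dx^2 + (-7 + 18·x - 12·x^2 + 8·x^3)·Dx^3  (order 3).
h: a_k = 0, -16, -56, -128, -952/3, -768, -80656/45, …
ICs: h(0) = 0, h′(0) = -16, h′′(0) = -112.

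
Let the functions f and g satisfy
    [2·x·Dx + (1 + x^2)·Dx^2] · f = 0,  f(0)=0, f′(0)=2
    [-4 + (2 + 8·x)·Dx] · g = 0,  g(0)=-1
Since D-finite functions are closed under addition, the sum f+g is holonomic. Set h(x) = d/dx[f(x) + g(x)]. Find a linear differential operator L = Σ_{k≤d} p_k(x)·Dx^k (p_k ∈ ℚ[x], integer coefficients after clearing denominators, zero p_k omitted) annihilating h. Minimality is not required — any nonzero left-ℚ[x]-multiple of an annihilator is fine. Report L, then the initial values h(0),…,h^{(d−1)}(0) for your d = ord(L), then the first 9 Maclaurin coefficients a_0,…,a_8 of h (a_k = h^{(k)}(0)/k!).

f: a_k = 0, 2, 0, -2/3, 0, 2/5, 0, -2/7, 0, …
g: a_k = -1, -2, 2, -4, 10, -28, 84, -264, 858, …
h₀=f+g: left-lcm gives L₀, ord ≤ 3.
Derive L from L₀ (diff closure).
L = (-4 - 40·x + 12·x^2 + 24·x^3) + (-14 - 16·x - 50·x^2 + 48·x^3 + 84·x^4)·Dx + (-2 - 6·x + 12·x^2 + 18·x^3 + 14·x^4 + 24·x^5)·Dx^2  (order 2).
h: a_k = 0, 4, -14, 40, -138, 504, -1850, 6864, -25738, …
ICs: h(0) = 0, h′(0) = 4.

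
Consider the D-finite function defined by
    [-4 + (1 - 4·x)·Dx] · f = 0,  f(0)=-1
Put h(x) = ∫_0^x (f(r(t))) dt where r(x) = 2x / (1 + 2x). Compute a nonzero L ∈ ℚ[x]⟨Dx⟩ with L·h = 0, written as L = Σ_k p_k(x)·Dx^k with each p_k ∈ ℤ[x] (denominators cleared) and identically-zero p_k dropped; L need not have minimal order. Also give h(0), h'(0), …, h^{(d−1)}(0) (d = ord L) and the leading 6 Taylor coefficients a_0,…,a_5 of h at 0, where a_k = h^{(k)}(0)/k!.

L = 8·Dx + (-1 + 4·x + 12·x^2)·Dx^2  (order 2).
h: a_k = 0, -1, -4, -16, -72, -1728/5, …
ICs: h(0) = 0, h′(0) = -1.

f: a_k = -1, -4, -16, -64, -256, -1024, …
Substitute x→r, Dx→(1/r')Dx; clear ⇒ L₀.
h=∫h₀ ⇒ L = L₀·Dx.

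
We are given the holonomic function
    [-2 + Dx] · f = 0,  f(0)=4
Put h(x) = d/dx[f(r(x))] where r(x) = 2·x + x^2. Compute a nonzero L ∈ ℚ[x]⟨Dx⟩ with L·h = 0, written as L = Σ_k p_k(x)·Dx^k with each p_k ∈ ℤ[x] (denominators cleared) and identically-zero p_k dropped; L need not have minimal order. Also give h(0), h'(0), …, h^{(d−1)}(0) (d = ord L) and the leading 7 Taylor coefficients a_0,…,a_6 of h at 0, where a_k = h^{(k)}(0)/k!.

L = (5 + 8·x + 4·x^2) + (-1 - x)·Dx  (order 1).
h: a_k = 16, 80, 224, 1376/3, 2272/3, 15968/15, 11840/9, …
ICs: h(0) = 16.

f: a_k = 4, 8, 8, 16/3, 8/3, 16/15, 16/45, …
Substitute x→r, Dx→(1/r')Dx; clear ⇒ L₀.
Derive L from L₀ (diff closure).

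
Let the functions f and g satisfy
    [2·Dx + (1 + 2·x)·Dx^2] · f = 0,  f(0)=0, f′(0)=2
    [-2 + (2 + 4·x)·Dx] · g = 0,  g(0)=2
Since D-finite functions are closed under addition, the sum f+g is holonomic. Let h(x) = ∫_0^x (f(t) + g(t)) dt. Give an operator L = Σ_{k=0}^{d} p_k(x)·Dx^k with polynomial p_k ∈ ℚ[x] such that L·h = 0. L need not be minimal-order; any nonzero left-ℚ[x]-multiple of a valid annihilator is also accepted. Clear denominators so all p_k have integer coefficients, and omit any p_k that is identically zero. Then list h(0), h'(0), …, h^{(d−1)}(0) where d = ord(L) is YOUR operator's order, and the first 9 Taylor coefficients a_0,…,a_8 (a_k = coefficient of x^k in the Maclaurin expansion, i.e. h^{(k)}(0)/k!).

f: a_k = 0, 2, -2, 8/3, -4, 32/5, -32/3, 128/7, -32, …
g: a_k = 2, 2, -1, 1, -5/4, 7/4, -21/8, 33/8, -429/64, …
h₀=f+g: left-lcm gives L₀, ord ≤ 3.
h=∫₀ˣh₀: take L = L₀·Dx.
L = 2·Dx^2 + (5 + 10·x)·Dx^3 + (1 + 4·x + 4·x^2)·Dx^4  (order 4).
h: a_k = 0, 2, 2, -1, 11/12, -21/20, 163/120, -319/168, 1255/448, …
ICs: h(0) = 0, h′(0) = 2, h′′(0) = 4, h′′′(0) = -6.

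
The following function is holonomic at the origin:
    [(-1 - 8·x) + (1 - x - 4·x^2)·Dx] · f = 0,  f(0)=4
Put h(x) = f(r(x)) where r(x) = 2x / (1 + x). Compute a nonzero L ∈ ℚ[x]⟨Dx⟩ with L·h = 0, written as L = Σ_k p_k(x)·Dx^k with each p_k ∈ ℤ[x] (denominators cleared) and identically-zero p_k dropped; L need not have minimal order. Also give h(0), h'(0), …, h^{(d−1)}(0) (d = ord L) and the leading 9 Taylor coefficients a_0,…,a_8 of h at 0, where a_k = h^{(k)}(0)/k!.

f: a_k = 4, 4, 20, 36, 116, 260, 724, 1764, 4660, …
h₀=f(r): pull back L_f along r ⇒ L₀.
L = (2 + 34·x) + (-1 - x + 17·x^2 + 17·x^3)·Dx  (order 1).
h: a_k = 4, 8, 72, 136, 1224, 2312, 20808, 39304, 353736, …
ICs: h(0) = 4.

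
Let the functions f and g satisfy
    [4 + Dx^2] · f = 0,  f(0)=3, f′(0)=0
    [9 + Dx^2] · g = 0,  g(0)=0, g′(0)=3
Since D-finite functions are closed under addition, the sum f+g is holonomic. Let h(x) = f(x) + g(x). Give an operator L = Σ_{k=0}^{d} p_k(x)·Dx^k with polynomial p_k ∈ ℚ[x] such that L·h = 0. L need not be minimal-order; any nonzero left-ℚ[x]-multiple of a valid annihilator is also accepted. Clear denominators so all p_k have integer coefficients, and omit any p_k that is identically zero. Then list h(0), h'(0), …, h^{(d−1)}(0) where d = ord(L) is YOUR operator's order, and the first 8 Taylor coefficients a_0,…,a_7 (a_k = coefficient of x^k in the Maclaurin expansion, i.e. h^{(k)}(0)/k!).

L = 36 + 13·Dx^2 + Dx^4  (order 4).
h: a_k = 3, 3, -6, -9/2, 2, 81/40, -4/15, -243/560, …
ICs: h(0) = 3, h′(0) = 3, h′′(0) = -12, h′′′(0) = -27.

f: a_k = 3, 0, -6, 0, 2, 0, -4/15, 0, …
g: a_k = 0, 3, 0, -9/2, 0, 81/40, 0, -243/560, …
Sum ⇒ L₀ = lclm(L_f,L_g) in ℚ(x)⟨Dx⟩.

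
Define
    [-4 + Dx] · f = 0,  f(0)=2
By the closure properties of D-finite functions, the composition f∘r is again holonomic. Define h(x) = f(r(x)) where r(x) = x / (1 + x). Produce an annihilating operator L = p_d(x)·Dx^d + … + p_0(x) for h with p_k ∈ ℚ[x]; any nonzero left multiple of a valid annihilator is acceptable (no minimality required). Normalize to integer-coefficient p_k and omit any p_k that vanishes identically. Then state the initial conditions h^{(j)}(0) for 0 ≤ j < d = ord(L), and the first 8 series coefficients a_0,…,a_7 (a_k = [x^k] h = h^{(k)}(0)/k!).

L = -4 + (1 + 2·x + x^2)·Dx  (order 1).
h: a_k = 2, 8, 8, -8/3, -8/3, 56/15, -88/45, -136/315, …
ICs: h(0) = 2.

f: a_k = 2, 8, 16, 64/3, 64/3, 256/15, 512/45, 2048/315, …
Substitute x→r, Dx→(1/r')Dx; clear ⇒ L₀.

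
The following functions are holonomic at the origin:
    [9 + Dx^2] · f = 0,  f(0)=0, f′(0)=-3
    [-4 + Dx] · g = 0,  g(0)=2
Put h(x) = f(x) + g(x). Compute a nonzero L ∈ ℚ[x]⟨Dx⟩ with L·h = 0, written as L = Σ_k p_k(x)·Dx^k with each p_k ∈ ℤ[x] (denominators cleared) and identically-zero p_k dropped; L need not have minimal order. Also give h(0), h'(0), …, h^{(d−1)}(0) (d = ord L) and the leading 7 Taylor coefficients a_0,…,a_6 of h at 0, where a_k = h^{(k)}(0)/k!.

f: a_k = 0, -3, 0, 9/2, 0, -81/40, 0, …
g: a_k = 2, 8, 16, 64/3, 64/3, 256/15, 512/45, …
h₀=f+g: left-lcm gives L₀, ord ≤ 3.
L = -36 + 9·Dx - 4·Dx^2 + Dx^3  (order 3).
h: a_k = 2, 5, 16, 155/6, 64/3, 361/24, 512/45, …
ICs: h(0) = 2, h′(0) = 5, h′′(0) = 32.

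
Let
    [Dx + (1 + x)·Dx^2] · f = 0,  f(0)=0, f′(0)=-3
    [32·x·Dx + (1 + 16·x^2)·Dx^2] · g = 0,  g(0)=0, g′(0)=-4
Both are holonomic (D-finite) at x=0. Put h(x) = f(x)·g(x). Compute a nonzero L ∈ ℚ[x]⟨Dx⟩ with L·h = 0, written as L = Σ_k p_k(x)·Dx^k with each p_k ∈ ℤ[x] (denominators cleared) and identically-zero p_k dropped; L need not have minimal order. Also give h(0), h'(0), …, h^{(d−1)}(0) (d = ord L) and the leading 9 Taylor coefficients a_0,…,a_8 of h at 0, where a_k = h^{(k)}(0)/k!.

L = (4224 + 8384·x + 204800·x^2 + 531456·x^3 + 491520·x^4 + 212992·x^5 + 262144·x^7)·Dx + (4098 + 28864·x + 258368·x^2 + 1045504·x^3 + 1798144·x^4 + 1523712·x^5 + 573440·x^6 + 786432·x^7 + 917504·x^8)·Dx^2 + (132 + 8644·x + 37632·x^2 + 196032·x^3 + 614400·x^4 + 955392·x^5 + 786432·x^6 + 540672·x^7 + 786432·x^8 + 524288·x^9)·Dx^3 + (65 + 258·x + 2497·x^2 + 8576·x^3 + 30336·x^4 + 76800·x^5 + 118272·x^6 + 98304·x^7 + 98304·x^8 + 131072·x^9 + 65536·x^10)·Dx^4  (order 4).
h: a_k = 0, 0, 12, -6, -60, 29, 8932/15, -1466/5, -6828, …
ICs: h(0) = 0, h′(0) = 0, h′′(0) = 24, h′′′(0) = -36.

f: a_k = 0, -3, 3/2, -1, 3/4, -3/5, 1/2, -3/7, 3/8, …
g: a_k = 0, -4, 0, 64/3, 0, -1024/5, 0, 16384/7, 0, …
L₀ := L_f ⊗_s L_g (sym. prod.), ord ≤ 4.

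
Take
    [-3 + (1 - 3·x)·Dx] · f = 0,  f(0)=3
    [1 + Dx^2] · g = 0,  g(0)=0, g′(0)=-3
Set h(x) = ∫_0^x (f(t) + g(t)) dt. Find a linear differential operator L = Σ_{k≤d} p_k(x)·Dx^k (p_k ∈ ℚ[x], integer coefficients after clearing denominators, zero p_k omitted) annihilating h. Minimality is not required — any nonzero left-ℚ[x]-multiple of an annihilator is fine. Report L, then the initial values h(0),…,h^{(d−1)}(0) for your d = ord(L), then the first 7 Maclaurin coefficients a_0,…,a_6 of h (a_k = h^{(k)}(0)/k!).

L = (165 - 18·x + 27·x^2)·Dx + (-19 + 63·x - 27·x^2 + 27·x^3)·Dx^2 + (165 - 18·x + 27·x^2)·Dx^3 + (-19 + 63·x - 27·x^2 + 27·x^3)·Dx^4  (order 4).
h: a_k = 0, 3, 3, 9, 163/8, 243/5, 29159/240, …
ICs: h(0) = 0, h′(0) = 3, h′′(0) = 6, h′′′(0) = 54.

f: a_k = 3, 9, 27, 81, 243, 729, 2187, …
g: a_k = 0, -3, 0, 1/2, 0, -1/40, 0, …
L₀ := lclm(L_f,L_g); ord L₀ ≤ 1+2.
Integrate: L := L₀·Dx.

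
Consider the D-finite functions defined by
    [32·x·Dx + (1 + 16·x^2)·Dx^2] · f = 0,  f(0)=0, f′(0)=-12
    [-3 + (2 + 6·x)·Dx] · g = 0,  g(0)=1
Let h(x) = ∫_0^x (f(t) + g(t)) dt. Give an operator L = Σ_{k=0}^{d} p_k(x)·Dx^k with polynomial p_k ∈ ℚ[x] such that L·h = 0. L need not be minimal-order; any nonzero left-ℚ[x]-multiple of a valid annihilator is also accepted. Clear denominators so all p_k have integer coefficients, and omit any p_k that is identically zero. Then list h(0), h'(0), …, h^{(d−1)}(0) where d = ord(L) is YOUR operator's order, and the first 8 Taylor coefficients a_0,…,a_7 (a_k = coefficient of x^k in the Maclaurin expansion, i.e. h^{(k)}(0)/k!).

L = (-192 - 1440·x + 9216·x^2 + 13824·x^3)·Dx^2 + (-155 - 768·x + 4128·x^2 + 36864·x^3 + 48384·x^4)·Dx^3 + (-6 + 110·x + 576·x^2 + 2624·x^3 + 10752·x^4 + 13824·x^5)·Dx^4  (order 4).
h: a_k = 0, 1, -21/4, -3/8, 1051/64, -81/128, -259309/2560, -2187/1024, …
ICs: h(0) = 0, h′(0) = 1, h′′(0) = -21/2, h′′′(0) = -9/4.

f: a_k = 0, -12, 0, 64, 0, -3072/5, 0, 49152/7, …
g: a_k = 1, 3/2, -9/8, 27/16, -405/128, 1701/256, -15309/1024, 72171/2048, …
h₀=f+g: left-lcm gives L₀, ord ≤ 3.
Integrate: L := L₀·Dx.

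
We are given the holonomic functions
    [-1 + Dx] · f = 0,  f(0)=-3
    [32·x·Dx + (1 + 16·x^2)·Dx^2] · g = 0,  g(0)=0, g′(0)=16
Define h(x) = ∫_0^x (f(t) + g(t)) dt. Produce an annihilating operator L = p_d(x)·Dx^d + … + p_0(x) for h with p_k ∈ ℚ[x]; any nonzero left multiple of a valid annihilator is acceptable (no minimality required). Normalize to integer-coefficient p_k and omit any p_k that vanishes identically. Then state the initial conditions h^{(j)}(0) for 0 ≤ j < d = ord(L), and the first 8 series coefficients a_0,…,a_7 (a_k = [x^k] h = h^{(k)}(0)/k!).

L = (32 - 32·x - 1536·x^2 - 512·x^3)·Dx^2 + (-33 + 1504·x^2 - 256·x^4)·Dx^3 + (1 + 32·x + 32·x^2 + 512·x^3 + 256·x^4)·Dx^4  (order 4).
h: a_k = 0, -3, 13/2, -1/2, -515/24, -1/40, 32767/240, -1/1680, …
ICs: h(0) = 0, h′(0) = -3, h′′(0) = 13, h′′′(0) = -3.

f: a_k = -3, -3, -3/2, -1/2, -1/8, -1/40, -1/240, -1/1680, …
g: a_k = 0, 16, 0, -256/3, 0, 4096/5, 0, -65536/7, …
Sum ⇒ L₀ = lclm(L_f,L_g) in ℚ(x)⟨Dx⟩.
h=∫₀ˣh₀: take L = L₀·Dx.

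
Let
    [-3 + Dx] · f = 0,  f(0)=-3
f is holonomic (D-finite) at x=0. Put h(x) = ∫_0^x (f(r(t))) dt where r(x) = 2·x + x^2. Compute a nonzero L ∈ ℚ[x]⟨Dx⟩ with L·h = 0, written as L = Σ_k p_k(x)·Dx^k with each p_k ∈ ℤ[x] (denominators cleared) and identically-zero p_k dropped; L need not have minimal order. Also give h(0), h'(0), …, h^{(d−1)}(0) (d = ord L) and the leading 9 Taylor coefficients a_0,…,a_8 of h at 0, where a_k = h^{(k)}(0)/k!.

L = (-6 - 6·x)·Dx + Dx^2  (order 2).
h: a_k = 0, -3, -9, -21, -81/2, -135/2, -999/10, -9369/70, -46089/280, …
ICs: h(0) = 0, h′(0) = -3.

f: a_k = -3, -9, -27/2, -27/2, -81/8, -243/40, -243/80, -729/560, -2187/4480, …
h₀=f(r): pull back L_f along r ⇒ L₀.
∫: right-multiply L₀ by Dx.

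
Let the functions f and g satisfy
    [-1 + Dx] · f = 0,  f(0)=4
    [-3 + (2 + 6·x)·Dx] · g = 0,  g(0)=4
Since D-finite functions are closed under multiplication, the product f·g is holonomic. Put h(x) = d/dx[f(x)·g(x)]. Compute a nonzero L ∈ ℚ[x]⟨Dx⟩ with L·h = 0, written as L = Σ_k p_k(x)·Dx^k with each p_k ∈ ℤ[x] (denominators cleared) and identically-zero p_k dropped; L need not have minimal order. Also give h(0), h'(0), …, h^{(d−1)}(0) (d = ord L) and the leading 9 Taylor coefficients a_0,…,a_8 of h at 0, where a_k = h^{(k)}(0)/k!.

L = (7 + 60·x + 36·x^2) + (-10 - 42·x - 36·x^2)·Dx  (order 1).
h: a_k = 40, 28, 71, -671/6, 16157/48, -88837/96, 14933039/5760, -589833983/80640, 3828061859/184320, …
ICs: h(0) = 40.

f: a_k = 4, 4, 2, 2/3, 1/6, 1/30, 1/180, 1/1260, 1/10080, …
g: a_k = 4, 6, -9/2, 27/4, -405/32, 1701/64, -15309/256, 72171/512, -2814669/8192, …
h₀=f·g: eliminate ⇒ L₀, order ≤ 1·1.
Differentiate: ansatz ord ≤ ord L₀ ⇒ L.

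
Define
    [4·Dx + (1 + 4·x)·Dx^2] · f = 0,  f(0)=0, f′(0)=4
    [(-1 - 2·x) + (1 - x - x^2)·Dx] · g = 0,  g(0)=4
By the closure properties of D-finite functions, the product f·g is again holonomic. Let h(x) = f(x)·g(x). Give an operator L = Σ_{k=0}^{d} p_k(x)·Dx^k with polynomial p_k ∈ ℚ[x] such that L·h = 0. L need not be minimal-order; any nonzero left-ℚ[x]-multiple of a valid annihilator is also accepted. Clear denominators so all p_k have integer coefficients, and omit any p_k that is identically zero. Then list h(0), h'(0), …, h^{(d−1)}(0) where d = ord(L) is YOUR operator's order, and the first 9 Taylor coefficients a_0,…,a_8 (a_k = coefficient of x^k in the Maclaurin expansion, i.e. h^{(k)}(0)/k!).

f: a_k = 0, 4, -8, 64/3, -64, 1024/5, -2048/3, 16384/7, -8192, …
g: a_k = 4, 4, 8, 12, 20, 32, 52, 84, 136, …
h₀=f·g: eliminate ⇒ L₀, order ≤ 2·1.
L = (6 + 16·x) + (-2 + 16·x + 20·x^2)·Dx + (-1 - 3·x + 5·x^2 + 4·x^3)·Dx^2  (order 2).
h: a_k = 0, 16, -16, 256/3, -560/3, 10768/15, -32992/15, 275824/35, -2844112/105, …
ICs: h(0) = 0, h′(0) = 16.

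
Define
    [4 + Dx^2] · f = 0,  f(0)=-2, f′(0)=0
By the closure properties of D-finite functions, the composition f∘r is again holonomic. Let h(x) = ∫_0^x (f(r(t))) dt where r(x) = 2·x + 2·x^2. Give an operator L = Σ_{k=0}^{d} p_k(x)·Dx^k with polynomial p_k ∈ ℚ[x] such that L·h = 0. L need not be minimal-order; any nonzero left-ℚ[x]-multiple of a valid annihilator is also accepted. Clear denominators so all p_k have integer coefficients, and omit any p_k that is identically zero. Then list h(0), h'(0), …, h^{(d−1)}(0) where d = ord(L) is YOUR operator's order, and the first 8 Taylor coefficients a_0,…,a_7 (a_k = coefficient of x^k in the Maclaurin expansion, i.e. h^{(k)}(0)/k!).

L = (16 + 96·x + 192·x^2 + 128·x^3)·Dx - 2·Dx^2 + (1 + 2·x)·Dx^3  (order 3).
h: a_k = 0, -2, 0, 16/3, 8, -16/15, -128/9, -5248/315, …
ICs: h(0) = 0, h′(0) = -2, h′′(0) = 0.

f: a_k = -2, 0, 4, 0, -4/3, 0, 8/45, 0, …
Change of var in L_f (x↦r) gives L₀.
h=∫₀ˣh₀: take L = L₀·Dx.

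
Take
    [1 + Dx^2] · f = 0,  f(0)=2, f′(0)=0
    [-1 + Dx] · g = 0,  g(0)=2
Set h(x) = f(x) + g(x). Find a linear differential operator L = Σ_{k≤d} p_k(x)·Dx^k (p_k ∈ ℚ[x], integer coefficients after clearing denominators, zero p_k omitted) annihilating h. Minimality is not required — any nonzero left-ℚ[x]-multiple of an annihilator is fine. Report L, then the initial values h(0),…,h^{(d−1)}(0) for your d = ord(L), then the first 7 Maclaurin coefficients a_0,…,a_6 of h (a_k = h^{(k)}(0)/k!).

f: a_k = 2, 0, -1, 0, 1/12, 0, -1/360, …
g: a_k = 2, 2, 1, 1/3, 1/12, 1/60, 1/360, …
Weyl lclm of L_f,L_g ⇒ L₀ (ord ≤ 3).
L = -1 + Dx - Dx^2 + Dx^3  (order 3).
h: a_k = 4, 2, 0, 1/3, 1/6, 1/60, 0, …
ICs: h(0) = 4, h′(0) = 2, h′′(0) = 0.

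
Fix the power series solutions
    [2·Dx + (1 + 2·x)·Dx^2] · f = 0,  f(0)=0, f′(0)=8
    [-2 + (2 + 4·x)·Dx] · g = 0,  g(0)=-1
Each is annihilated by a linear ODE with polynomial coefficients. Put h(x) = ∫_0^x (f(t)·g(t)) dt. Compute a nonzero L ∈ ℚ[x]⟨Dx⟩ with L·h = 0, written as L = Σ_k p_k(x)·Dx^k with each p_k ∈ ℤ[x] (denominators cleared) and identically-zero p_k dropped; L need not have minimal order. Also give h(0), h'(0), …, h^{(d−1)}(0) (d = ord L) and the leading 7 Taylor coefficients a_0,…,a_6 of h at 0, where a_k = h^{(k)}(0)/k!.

f: a_k = 0, 8, -8, 32/3, -16, 128/5, -128/3, …
g: a_k = -1, -1, 1/2, -1/2, 5/8, -7/8, 21/16, …
Sym-product of L_f,L_g gives L₀ (≤ ord 2).
Integrate: L := L₀·Dx.
L = Dx + (1 + 4·x + 4·x^2)·Dx^3  (order 3).
h: a_k = 0, 0, -4, 0, 1/3, -8/15, 71/90, …
ICs: h(0) = 0, h′(0) = 0, h′′(0) = -8.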